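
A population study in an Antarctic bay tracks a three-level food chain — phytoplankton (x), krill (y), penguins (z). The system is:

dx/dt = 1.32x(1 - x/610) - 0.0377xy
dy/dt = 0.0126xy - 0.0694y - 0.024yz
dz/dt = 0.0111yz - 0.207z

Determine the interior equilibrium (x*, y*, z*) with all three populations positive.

x* ≈ 285, y* ≈ 18.6, z* ≈ 147

From dz/dt = 0: 0.0111y* = 0.207, so y* = 18.6.
From dx/dt = 0: 1.32(1 - x*/610) = 0.0377·18.6, giving x* = 610·(1 - 0.533) = 285.
From dy/dt = 0: 0.0126·285 - 0.0694 = 0.024z*, so z* = 3.52/0.024 = 147.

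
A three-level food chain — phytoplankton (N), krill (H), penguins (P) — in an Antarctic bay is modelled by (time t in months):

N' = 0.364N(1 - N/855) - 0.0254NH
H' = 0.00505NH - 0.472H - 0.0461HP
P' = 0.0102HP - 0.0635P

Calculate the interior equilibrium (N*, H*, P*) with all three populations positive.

N* ≈ 484, H* ≈ 6.23, P* ≈ 42.7

From dP/dt = 0: 0.0102H* = 0.0635, so H* = 6.23.
From dN/dt = 0: 0.364(1 - N*/855) = 0.0254·6.23, giving N* = 855·(1 - 0.434) = 484.
From dH/dt = 0: 0.00505·484 - 0.472 = 0.0461P*, so P* = 1.97/0.0461 = 42.7.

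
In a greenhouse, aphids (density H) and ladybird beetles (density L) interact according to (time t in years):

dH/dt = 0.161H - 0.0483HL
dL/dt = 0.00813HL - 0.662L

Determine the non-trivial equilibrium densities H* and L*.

H* ≈ 81.4, L* ≈ 3.33

Set dL/dt = 0 with L > 0: 0.00813H - 0.662 = 0, so H* = 0.662/0.00813 = 81.4.
Set dH/dt = 0 with H > 0: 0.161 - 0.0483L = 0, so L* = 0.161/0.0483 = 3.33.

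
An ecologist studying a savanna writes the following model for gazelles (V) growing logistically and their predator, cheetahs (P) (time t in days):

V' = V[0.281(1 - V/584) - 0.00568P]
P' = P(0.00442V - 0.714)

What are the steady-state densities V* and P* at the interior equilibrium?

V* ≈ 162, P* ≈ 35.8

From dP/dt = 0 with P > 0: 0.00442V* = 0.714, so V* = 162.
Substitute into dV/dt = 0: 0.281(1 - 162/584) = 0.00568P*.
The bracket is 0.723, giving P* = 0.203/0.00568 = 35.8.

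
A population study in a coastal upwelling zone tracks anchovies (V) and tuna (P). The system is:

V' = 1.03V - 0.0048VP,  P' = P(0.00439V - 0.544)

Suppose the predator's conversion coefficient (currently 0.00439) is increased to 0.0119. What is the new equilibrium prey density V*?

V* ≈ 45.7

At the interior fixed point, setting dP/dt = 0 with P > 0 fixes V* = (predator death rate)/(VP coefficient) — independent of the other coefficients.
With the change, V* = 0.544/0.0119 = 45.7; it falls from 124.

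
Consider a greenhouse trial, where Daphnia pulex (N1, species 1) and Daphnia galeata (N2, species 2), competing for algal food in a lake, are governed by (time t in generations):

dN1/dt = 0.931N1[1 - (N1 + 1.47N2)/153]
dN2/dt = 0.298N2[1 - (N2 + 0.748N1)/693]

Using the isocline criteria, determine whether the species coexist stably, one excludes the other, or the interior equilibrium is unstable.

Compare the nullcline intercepts: K1/α12 = 153/1.47 = 104 < K2 = 693; K2/α21 = 693/0.748 = 926 > K1 = 153.
Since the inequalities point opposite ways, species 2 can invade but species 1 cannot.

species 2 excludes species 1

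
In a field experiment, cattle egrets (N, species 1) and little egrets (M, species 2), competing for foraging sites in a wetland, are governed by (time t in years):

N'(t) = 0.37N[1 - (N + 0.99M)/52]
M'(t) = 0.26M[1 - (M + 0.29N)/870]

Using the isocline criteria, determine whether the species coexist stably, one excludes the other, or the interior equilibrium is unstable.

Compare the nullcline intercepts: K1/α12 = 52/0.99 = 52.5 < K2 = 870; K2/α21 = 870/0.29 = 3000 > K1 = 52.
Since the inequalities point opposite ways, species 2 can invade but species 1 cannot.

species 2 excludes species 1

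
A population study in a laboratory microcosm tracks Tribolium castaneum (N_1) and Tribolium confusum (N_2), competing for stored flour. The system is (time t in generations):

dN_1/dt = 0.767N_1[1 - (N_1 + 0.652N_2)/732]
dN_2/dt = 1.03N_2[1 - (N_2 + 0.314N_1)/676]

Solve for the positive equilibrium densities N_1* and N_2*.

N_1* ≈ 366, N_2* ≈ 561

Setting both brackets to zero gives the nullclines N_1 + 0.652N_2 = 732 and 0.314N_1 + N_2 = 676.
Substituting N_2 = 676 - 0.314N_1 into the first: N_1(1 - 0.652·0.314) = 732 - 0.652·676.
So N_1* = 291/0.795 = 366, and then N_2* = 676 - 0.314·366 = 561.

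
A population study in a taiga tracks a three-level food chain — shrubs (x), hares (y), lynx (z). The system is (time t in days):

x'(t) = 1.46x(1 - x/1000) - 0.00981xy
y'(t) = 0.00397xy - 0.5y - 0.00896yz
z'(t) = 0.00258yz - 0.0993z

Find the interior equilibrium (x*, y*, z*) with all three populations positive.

x* ≈ 741, y* ≈ 38.5, z* ≈ 273

From dz/dt = 0: 0.00258y* = 0.0993, so y* = 38.5.
From dx/dt = 0: 1.46(1 - x*/1000) = 0.00981·38.5, giving x* = 1000·(1 - 0.259) = 741.
From dy/dt = 0: 0.00397·741 - 0.5 = 0.00896z*, so z* = 2.44/0.00896 = 273.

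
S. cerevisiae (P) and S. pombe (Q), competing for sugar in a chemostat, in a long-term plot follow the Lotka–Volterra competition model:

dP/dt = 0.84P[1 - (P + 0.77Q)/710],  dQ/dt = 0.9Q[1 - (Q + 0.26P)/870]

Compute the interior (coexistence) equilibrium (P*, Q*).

Setting both brackets to zero gives the nullclines P + 0.77Q = 710 and 0.26P + Q = 870.
Substituting Q = 870 - 0.26P into the first: P(1 - 0.77·0.26) = 710 - 0.77·870.
So P* = 40.1/0.8 = 50.1, and then Q* = 870 - 0.26·50.1 = 857.

P* ≈ 50.1, Q* ≈ 857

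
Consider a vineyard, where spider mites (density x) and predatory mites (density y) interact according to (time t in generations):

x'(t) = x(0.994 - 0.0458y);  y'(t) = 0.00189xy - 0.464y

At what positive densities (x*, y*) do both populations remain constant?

x* ≈ 246, y* ≈ 21.7

Set dy/dt = 0 with y > 0: 0.00189x - 0.464 = 0, so x* = 0.464/0.00189 = 246.
Set dx/dt = 0 with x > 0: 0.994 - 0.0458y = 0, so y* = 0.994/0.0458 = 21.7.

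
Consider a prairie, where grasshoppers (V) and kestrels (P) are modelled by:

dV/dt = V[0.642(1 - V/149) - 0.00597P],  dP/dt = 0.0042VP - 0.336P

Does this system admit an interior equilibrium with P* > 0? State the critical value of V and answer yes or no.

Threshold V = 80; K > 80, so yes, the predator persists.

The predator equation gives dP/dt > 0 only when V > 0.336/0.0042 = 80.
Without the predator, V → K = 149. Since 149 > 80, the predator can invade and persist.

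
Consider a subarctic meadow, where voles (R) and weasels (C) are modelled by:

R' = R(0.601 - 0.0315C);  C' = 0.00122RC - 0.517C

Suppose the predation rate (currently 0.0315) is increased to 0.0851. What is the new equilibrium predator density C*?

C* ≈ 7.06

At the interior fixed point, setting dR/dt = 0 with R > 0 fixes C* = (prey growth rate)/(RC coefficient) — independent of the other coefficients.
With the change, C* = 0.601/0.0851 = 7.06; it falls from 19.1.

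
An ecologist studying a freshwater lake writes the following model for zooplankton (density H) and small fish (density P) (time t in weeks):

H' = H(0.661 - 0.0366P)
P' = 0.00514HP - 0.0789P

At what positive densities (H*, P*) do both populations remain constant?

Set dP/dt = 0 with P > 0: 0.00514H - 0.0789 = 0, so H* = 0.0789/0.00514 = 15.4.
Set dH/dt = 0 with H > 0: 0.661 - 0.0366P = 0, so P* = 0.661/0.0366 = 18.1.

H* ≈ 15.4, P* ≈ 18.1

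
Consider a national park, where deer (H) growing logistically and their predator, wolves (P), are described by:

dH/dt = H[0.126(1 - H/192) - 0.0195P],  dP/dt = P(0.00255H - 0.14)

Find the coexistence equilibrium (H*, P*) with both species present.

H* ≈ 54.9, P* ≈ 4.61

From dP/dt = 0 with P > 0: 0.00255H* = 0.14, so H* = 54.9.
Substitute into dH/dt = 0: 0.126(1 - 54.9/192) = 0.0195P*.
The bracket is 0.714, giving P* = 0.09/0.0195 = 4.61.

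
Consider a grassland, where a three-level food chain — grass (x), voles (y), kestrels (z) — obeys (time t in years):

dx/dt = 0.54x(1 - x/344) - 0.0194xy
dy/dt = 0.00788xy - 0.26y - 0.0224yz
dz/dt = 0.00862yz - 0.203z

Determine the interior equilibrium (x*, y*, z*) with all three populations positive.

x* ≈ 53, y* ≈ 23.5, z* ≈ 7.02

From dz/dt = 0: 0.00862y* = 0.203, so y* = 23.5.
From dx/dt = 0: 0.54(1 - x*/344) = 0.0194·23.5, giving x* = 344·(1 - 0.846) = 53.
From dy/dt = 0: 0.00788·53 - 0.26 = 0.0224z*, so z* = 0.157/0.0224 = 7.02.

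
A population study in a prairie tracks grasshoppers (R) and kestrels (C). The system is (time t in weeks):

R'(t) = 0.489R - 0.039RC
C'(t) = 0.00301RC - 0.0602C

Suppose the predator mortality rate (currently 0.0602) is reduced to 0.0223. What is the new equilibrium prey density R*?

At the interior fixed point, setting dC/dt = 0 with C > 0 fixes R* = (predator death rate)/(RC coefficient) — independent of the other coefficients.
With the change, R* = 0.0223/0.00301 = 7.41; it falls from 20.

R* ≈ 7.41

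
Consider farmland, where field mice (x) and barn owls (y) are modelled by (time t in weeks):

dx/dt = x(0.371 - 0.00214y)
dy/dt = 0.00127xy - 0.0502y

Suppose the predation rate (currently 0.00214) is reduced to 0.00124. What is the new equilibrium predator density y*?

y* ≈ 299

At the interior fixed point, setting dx/dt = 0 with x > 0 fixes y* = (prey growth rate)/(xy coefficient) — independent of the other coefficients.
With the change, y* = 0.371/0.00124 = 299; it rises from 173.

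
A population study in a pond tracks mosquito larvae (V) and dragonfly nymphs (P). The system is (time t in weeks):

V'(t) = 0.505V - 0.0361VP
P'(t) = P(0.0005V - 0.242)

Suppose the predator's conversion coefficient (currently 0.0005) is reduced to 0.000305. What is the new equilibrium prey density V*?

V* ≈ 793

At the interior fixed point, setting dP/dt = 0 with P > 0 fixes V* = (predator death rate)/(VP coefficient) — independent of the other coefficients.
With the change, V* = 0.242/0.000305 = 793; it rises from 484.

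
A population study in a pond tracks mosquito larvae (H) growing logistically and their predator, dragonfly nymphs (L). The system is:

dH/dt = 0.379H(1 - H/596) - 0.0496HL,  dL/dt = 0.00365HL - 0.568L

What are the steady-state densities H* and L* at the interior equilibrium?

H* ≈ 156, L* ≈ 5.65

From dL/dt = 0 with L > 0: 0.00365H* = 0.568, so H* = 156.
Substitute into dH/dt = 0: 0.379(1 - 156/596) = 0.0496L*.
The bracket is 0.739, giving L* = 0.28/0.0496 = 5.65.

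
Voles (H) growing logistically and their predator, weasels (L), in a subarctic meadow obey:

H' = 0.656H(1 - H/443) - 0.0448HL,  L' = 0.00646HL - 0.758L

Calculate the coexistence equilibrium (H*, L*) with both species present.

From dL/dt = 0 with L > 0: 0.00646H* = 0.758, so H* = 117.
Substitute into dH/dt = 0: 0.656(1 - 117/443) = 0.0448L*.
The bracket is 0.735, giving L* = 0.482/0.0448 = 10.8.

H* ≈ 117, L* ≈ 10.8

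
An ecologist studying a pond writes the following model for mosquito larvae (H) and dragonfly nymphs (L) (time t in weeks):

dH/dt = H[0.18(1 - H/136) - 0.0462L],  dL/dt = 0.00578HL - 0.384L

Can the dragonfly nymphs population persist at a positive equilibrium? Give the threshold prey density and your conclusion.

Threshold H = 66.4; K > 66.4, so yes, the predator persists.

The predator equation gives dL/dt > 0 only when H > 0.384/0.00578 = 66.4.
Without the predator, H → K = 136. Since 136 > 66.4, the predator can invade and persist.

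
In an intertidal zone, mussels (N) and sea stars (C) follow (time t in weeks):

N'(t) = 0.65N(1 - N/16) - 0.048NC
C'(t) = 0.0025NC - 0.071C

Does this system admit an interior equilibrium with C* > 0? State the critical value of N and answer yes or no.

Threshold N = 28.4; K < 28.4, so no, the predator goes extinct.

The predator equation gives dC/dt > 0 only when N > 0.071/0.0025 = 28.4.
Without the predator, N → K = 16. Since 16 < 28.4, the predator cannot invade.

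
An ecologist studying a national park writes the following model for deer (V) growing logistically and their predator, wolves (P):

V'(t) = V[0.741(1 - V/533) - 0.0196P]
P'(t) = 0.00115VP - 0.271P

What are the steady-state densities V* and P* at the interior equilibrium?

V* ≈ 236, P* ≈ 21.1

From dP/dt = 0 with P > 0: 0.00115V* = 0.271, so V* = 236.
Substitute into dV/dt = 0: 0.741(1 - 236/533) = 0.0196P*.
The bracket is 0.558, giving P* = 0.413/0.0196 = 21.1.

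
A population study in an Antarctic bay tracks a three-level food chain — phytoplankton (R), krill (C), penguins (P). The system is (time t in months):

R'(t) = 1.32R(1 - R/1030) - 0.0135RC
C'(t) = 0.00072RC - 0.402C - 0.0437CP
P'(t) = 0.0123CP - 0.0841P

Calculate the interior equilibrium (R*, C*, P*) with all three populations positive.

R* ≈ 958, C* ≈ 6.84, P* ≈ 6.58

From dP/dt = 0: 0.0123C* = 0.0841, so C* = 6.84.
From dR/dt = 0: 1.32(1 - R*/1030) = 0.0135·6.84, giving R* = 1030·(1 - 0.0699) = 958.
From dC/dt = 0: 0.00072·958 - 0.402 = 0.0437P*, so P* = 0.288/0.0437 = 6.58.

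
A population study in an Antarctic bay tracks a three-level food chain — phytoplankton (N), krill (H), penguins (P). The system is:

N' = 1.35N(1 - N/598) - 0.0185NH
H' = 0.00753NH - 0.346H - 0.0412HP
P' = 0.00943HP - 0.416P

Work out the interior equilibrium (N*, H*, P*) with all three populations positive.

N* ≈ 236, H* ≈ 44.1, P* ≈ 34.8

From dP/dt = 0: 0.00943H* = 0.416, so H* = 44.1.
From dN/dt = 0: 1.35(1 - N*/598) = 0.0185·44.1, giving N* = 598·(1 - 0.605) = 236.
From dH/dt = 0: 0.00753·236 - 0.346 = 0.0412P*, so P* = 1.43/0.0412 = 34.8.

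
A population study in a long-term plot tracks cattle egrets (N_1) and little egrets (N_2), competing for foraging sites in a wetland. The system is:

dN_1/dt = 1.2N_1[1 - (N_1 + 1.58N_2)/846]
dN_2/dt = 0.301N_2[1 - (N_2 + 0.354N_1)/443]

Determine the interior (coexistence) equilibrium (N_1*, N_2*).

Setting both brackets to zero gives the nullclines N_1 + 1.58N_2 = 846 and 0.354N_1 + N_2 = 443.
Substituting N_2 = 443 - 0.354N_1 into the first: N_1(1 - 1.58·0.354) = 846 - 1.58·443.
So N_1* = 146/0.441 = 331, and then N_2* = 443 - 0.354·331 = 326.

N_1* ≈ 331, N_2* ≈ 326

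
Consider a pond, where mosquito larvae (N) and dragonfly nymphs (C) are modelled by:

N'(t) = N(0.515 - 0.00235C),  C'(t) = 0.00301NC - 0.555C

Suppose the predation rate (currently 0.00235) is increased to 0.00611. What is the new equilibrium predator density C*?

At the interior fixed point, setting dN/dt = 0 with N > 0 fixes C* = (prey growth rate)/(NC coefficient) — independent of the other coefficients.
With the change, C* = 0.515/0.00611 = 84.3; it falls from 219.

C* ≈ 84.3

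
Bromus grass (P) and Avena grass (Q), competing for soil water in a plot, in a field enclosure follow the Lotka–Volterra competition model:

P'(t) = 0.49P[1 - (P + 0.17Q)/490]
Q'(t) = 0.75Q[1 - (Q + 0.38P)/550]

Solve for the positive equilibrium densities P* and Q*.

P* ≈ 424, Q* ≈ 389

Setting both brackets to zero gives the nullclines P + 0.17Q = 490 and 0.38P + Q = 550.
Substituting Q = 550 - 0.38P into the first: P(1 - 0.17·0.38) = 490 - 0.17·550.
So P* = 396/0.935 = 424, and then Q* = 550 - 0.38·424 = 389.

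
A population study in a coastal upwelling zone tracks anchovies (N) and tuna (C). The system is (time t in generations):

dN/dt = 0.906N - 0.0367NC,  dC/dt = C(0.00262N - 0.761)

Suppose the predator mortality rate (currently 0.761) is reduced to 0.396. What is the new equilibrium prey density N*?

At the interior fixed point, setting dC/dt = 0 with C > 0 fixes N* = (predator death rate)/(NC coefficient) — independent of the other coefficients.
With the change, N* = 0.396/0.00262 = 151; it falls from 290.

N* ≈ 151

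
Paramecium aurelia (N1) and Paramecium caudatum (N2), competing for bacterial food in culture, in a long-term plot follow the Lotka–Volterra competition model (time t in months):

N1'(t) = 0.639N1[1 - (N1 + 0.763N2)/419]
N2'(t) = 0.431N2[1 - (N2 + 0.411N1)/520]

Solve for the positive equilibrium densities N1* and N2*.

N1* ≈ 32.4, N2* ≈ 507

Setting both brackets to zero gives the nullclines N1 + 0.763N2 = 419 and 0.411N1 + N2 = 520.
Substituting N2 = 520 - 0.411N1 into the first: N1(1 - 0.763·0.411) = 419 - 0.763·520.
So N1* = 22.2/0.686 = 32.4, and then N2* = 520 - 0.411·32.4 = 507.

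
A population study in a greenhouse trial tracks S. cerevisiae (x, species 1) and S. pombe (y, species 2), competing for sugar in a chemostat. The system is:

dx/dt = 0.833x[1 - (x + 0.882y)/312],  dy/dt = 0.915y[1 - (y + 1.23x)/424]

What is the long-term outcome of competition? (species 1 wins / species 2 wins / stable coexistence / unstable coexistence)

Compare the nullcline intercepts: K1/α12 = 312/0.882 = 354 < K2 = 424; K2/α21 = 424/1.23 = 345 > K1 = 312.
Since the inequalities point opposite ways, species 2 can invade but species 1 cannot.

species 2 excludes species 1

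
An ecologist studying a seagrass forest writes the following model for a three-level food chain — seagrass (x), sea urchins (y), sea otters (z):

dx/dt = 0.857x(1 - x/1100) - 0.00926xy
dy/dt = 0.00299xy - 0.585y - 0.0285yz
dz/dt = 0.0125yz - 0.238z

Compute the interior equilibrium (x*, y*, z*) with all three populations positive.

From dz/dt = 0: 0.0125y* = 0.238, so y* = 19.
From dx/dt = 0: 0.857(1 - x*/1100) = 0.00926·19, giving x* = 1100·(1 - 0.206) = 874.
From dy/dt = 0: 0.00299·874 - 0.585 = 0.0285z*, so z* = 2.03/0.0285 = 71.1.

x* ≈ 874, y* ≈ 19, z* ≈ 71.1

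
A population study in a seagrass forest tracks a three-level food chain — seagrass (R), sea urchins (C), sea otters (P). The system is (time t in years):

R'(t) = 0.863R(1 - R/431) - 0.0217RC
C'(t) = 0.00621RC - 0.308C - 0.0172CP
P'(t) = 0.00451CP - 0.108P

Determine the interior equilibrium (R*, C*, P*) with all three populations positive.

R* ≈ 171, C* ≈ 23.9, P* ≈ 44

From dP/dt = 0: 0.00451C* = 0.108, so C* = 23.9.
From dR/dt = 0: 0.863(1 - R*/431) = 0.0217·23.9, giving R* = 431·(1 - 0.602) = 171.
From dC/dt = 0: 0.00621·171 - 0.308 = 0.0172P*, so P* = 0.757/0.0172 = 44.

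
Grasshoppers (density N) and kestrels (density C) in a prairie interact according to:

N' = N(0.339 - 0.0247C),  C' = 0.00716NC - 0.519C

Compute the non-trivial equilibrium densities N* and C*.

N* ≈ 72.5, C* ≈ 13.7

Set dC/dt = 0 with C > 0: 0.00716N - 0.519 = 0, so N* = 0.519/0.00716 = 72.5.
Set dN/dt = 0 with N > 0: 0.339 - 0.0247C = 0, so C* = 0.339/0.0247 = 13.7.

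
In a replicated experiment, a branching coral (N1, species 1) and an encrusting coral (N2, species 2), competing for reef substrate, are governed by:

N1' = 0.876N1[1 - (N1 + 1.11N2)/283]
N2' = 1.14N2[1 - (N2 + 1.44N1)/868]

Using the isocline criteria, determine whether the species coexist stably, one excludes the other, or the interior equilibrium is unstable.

species 2 excludes species 1

Compare the nullcline intercepts: K1/α12 = 283/1.11 = 255 < K2 = 868; K2/α21 = 868/1.44 = 603 > K1 = 283.
Since the inequalities point opposite ways, species 2 can invade but species 1 cannot.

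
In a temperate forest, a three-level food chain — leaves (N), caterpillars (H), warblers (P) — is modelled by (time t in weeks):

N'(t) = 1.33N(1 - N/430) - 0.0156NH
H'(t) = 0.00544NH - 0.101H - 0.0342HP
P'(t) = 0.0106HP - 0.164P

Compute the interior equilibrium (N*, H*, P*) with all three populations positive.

From dP/dt = 0: 0.0106H* = 0.164, so H* = 15.5.
From dN/dt = 0: 1.33(1 - N*/430) = 0.0156·15.5, giving N* = 430·(1 - 0.181) = 352.
From dH/dt = 0: 0.00544·352 - 0.101 = 0.0342P*, so P* = 1.81/0.0342 = 53.

N* ≈ 352, H* ≈ 15.5, P* ≈ 53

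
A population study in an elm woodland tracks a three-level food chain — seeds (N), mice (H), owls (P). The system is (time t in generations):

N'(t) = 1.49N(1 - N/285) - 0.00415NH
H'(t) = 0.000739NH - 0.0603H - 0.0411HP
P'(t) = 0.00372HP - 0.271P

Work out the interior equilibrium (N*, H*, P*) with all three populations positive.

From dP/dt = 0: 0.00372H* = 0.271, so H* = 72.8.
From dN/dt = 0: 1.49(1 - N*/285) = 0.00415·72.8, giving N* = 285·(1 - 0.203) = 227.
From dH/dt = 0: 0.000739·227 - 0.0603 = 0.0411P*, so P* = 0.108/0.0411 = 2.62.

N* ≈ 227, H* ≈ 72.8, P* ≈ 2.62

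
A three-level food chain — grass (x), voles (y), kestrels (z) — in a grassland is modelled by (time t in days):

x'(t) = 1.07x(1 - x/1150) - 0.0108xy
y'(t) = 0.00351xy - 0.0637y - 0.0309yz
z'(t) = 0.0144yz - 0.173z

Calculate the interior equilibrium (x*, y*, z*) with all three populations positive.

From dz/dt = 0: 0.0144y* = 0.173, so y* = 12.
From dx/dt = 0: 1.07(1 - x*/1150) = 0.0108·12, giving x* = 1150·(1 - 0.121) = 1010.
From dy/dt = 0: 0.00351·1010 - 0.0637 = 0.0309z*, so z* = 3.48/0.0309 = 113.

x* ≈ 1010, y* ≈ 12, z* ≈ 113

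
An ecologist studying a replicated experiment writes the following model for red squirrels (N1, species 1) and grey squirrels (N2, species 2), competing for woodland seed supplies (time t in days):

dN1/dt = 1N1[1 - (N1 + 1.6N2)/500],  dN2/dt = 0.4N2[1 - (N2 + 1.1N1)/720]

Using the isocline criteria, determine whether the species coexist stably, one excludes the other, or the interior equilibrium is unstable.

species 2 excludes species 1

Compare the nullcline intercepts: K1/α12 = 500/1.6 = 312 < K2 = 720; K2/α21 = 720/1.1 = 655 > K1 = 500.
Since the inequalities point opposite ways, species 2 can invade but species 1 cannot.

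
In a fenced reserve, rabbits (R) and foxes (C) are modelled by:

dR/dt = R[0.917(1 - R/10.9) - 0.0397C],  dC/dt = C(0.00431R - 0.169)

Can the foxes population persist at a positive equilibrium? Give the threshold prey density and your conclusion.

Threshold R = 39.2; K < 39.2, so no, the predator goes extinct.

The predator equation gives dC/dt > 0 only when R > 0.169/0.00431 = 39.2.
Without the predator, R → K = 10.9. Since 10.9 < 39.2, the predator cannot invade.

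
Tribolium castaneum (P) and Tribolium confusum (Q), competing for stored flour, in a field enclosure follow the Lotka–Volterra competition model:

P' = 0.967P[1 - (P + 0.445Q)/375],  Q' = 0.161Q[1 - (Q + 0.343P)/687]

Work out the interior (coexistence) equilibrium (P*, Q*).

P* ≈ 81.8, Q* ≈ 659

Setting both brackets to zero gives the nullclines P + 0.445Q = 375 and 0.343P + Q = 687.
Substituting Q = 687 - 0.343P into the first: P(1 - 0.445·0.343) = 375 - 0.445·687.
So P* = 69.3/0.847 = 81.8, and then Q* = 687 - 0.343·81.8 = 659.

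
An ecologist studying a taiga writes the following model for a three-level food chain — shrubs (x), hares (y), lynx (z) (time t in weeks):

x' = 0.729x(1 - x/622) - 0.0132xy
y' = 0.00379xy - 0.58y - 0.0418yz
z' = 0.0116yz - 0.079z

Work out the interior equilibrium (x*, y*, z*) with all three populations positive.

x* ≈ 545, y* ≈ 6.81, z* ≈ 35.6

From dz/dt = 0: 0.0116y* = 0.079, so y* = 6.81.
From dx/dt = 0: 0.729(1 - x*/622) = 0.0132·6.81, giving x* = 622·(1 - 0.123) = 545.
From dy/dt = 0: 0.00379·545 - 0.58 = 0.0418z*, so z* = 1.49/0.0418 = 35.6.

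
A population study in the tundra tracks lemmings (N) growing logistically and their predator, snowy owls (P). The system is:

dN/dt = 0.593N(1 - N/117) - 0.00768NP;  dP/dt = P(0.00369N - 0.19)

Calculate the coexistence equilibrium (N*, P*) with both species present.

From dP/dt = 0 with P > 0: 0.00369N* = 0.19, so N* = 51.5.
Substitute into dN/dt = 0: 0.593(1 - 51.5/117) = 0.00768P*.
The bracket is 0.56, giving P* = 0.332/0.00768 = 43.2.

N* ≈ 51.5, P* ≈ 43.2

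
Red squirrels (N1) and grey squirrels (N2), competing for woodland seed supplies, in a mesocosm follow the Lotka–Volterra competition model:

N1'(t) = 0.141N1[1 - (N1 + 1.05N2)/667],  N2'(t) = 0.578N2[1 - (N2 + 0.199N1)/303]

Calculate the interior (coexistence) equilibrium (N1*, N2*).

N1* ≈ 441, N2* ≈ 215

Setting both brackets to zero gives the nullclines N1 + 1.05N2 = 667 and 0.199N1 + N2 = 303.
Substituting N2 = 303 - 0.199N1 into the first: N1(1 - 1.05·0.199) = 667 - 1.05·303.
So N1* = 349/0.791 = 441, and then N2* = 303 - 0.199·441 = 215.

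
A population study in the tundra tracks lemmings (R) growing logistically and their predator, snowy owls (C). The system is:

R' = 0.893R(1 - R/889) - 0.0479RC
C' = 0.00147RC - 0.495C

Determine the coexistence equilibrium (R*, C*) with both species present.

R* ≈ 337, C* ≈ 11.6

From dC/dt = 0 with C > 0: 0.00147R* = 0.495, so R* = 337.
Substitute into dR/dt = 0: 0.893(1 - 337/889) = 0.0479C*.
The bracket is 0.621, giving C* = 0.555/0.0479 = 11.6.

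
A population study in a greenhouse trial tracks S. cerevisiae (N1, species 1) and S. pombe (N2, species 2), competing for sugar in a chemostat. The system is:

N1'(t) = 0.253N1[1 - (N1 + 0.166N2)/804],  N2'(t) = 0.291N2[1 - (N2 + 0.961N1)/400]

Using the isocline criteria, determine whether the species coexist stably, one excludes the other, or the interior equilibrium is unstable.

Compare the nullcline intercepts: K1/α12 = 804/0.166 = 4840 > K2 = 400; K2/α21 = 400/0.961 = 416 < K1 = 804.
Since the inequalities point opposite ways, species 1 can invade but species 2 cannot.

species 1 excludes species 2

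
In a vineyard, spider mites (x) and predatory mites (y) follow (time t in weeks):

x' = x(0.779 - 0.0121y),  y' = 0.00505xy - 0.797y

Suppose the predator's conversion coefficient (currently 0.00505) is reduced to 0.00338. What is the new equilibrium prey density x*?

At the interior fixed point, setting dy/dt = 0 with y > 0 fixes x* = (predator death rate)/(xy coefficient) — independent of the other coefficients.
With the change, x* = 0.797/0.00338 = 236; it rises from 158.

x* ≈ 236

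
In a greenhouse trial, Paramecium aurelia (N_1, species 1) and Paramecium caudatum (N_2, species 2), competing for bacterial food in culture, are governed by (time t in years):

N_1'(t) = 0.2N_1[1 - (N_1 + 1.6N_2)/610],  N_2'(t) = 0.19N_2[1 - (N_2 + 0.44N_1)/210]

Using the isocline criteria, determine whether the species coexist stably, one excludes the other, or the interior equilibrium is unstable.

species 1 excludes species 2

Compare the nullcline intercepts: K1/α12 = 610/1.6 = 381 > K2 = 210; K2/α21 = 210/0.44 = 477 < K1 = 610.
Since the inequalities point opposite ways, species 1 can invade but species 2 cannot.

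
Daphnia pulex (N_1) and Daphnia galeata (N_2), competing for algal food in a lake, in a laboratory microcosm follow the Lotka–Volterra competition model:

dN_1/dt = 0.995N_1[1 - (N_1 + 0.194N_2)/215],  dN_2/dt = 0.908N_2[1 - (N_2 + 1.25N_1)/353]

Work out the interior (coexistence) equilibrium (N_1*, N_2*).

N_1* ≈ 193, N_2* ≈ 111

Setting both brackets to zero gives the nullclines N_1 + 0.194N_2 = 215 and 1.25N_1 + N_2 = 353.
Substituting N_2 = 353 - 1.25N_1 into the first: N_1(1 - 0.194·1.25) = 215 - 0.194·353.
So N_1* = 147/0.758 = 193, and then N_2* = 353 - 1.25·193 = 111.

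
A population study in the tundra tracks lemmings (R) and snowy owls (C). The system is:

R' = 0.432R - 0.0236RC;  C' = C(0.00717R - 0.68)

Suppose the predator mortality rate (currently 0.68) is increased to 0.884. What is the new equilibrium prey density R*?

At the interior fixed point, setting dC/dt = 0 with C > 0 fixes R* = (predator death rate)/(RC coefficient) — independent of the other coefficients.
With the change, R* = 0.884/0.00717 = 123; it rises from 94.8.

R* ≈ 123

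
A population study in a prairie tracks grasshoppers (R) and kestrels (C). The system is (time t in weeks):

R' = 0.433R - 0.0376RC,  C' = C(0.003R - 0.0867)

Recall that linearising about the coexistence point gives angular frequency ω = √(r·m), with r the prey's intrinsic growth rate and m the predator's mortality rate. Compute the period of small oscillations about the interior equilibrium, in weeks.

T ≈ 32.4 weeks

Here r = 0.433 and m = 0.0867, so r·m = 0.0375.
ω = √0.0375 = 0.194 per week, hence T = 2π/ω ≈ 32.4 weeks.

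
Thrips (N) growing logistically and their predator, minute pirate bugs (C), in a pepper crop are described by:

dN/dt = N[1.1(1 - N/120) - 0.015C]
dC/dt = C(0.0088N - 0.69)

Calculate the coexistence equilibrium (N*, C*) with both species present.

From dC/dt = 0 with C > 0: 0.0088N* = 0.69, so N* = 78.4.
Substitute into dN/dt = 0: 1.1(1 - 78.4/120) = 0.015C*.
The bracket is 0.347, giving C* = 0.381/0.015 = 25.4.

N* ≈ 78.4, C* ≈ 25.4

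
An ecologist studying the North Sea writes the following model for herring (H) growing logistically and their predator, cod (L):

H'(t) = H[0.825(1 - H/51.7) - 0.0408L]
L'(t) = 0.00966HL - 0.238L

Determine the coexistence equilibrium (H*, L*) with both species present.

From dL/dt = 0 with L > 0: 0.00966H* = 0.238, so H* = 24.6.
Substitute into dH/dt = 0: 0.825(1 - 24.6/51.7) = 0.0408L*.
The bracket is 0.523, giving L* = 0.432/0.0408 = 10.6.

H* ≈ 24.6, L* ≈ 10.6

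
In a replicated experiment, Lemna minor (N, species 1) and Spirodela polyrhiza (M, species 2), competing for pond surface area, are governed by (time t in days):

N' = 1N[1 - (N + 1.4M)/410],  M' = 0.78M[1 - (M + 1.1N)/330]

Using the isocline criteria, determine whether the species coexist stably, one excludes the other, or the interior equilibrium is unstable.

unstable coexistence (outcome depends on initial conditions)

Compare the nullcline intercepts: K1/α12 = 410/1.4 = 293 < K2 = 330; K2/α21 = 330/1.1 = 300 < K1 = 410.
Since both are reversed, neither can invade when rare; the interior point is a saddle.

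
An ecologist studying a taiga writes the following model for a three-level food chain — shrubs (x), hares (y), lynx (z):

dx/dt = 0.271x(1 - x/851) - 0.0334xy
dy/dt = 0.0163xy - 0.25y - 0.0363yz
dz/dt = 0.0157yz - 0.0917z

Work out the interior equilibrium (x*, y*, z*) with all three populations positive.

x* ≈ 238, y* ≈ 5.84, z* ≈ 100

From dz/dt = 0: 0.0157y* = 0.0917, so y* = 5.84.
From dx/dt = 0: 0.271(1 - x*/851) = 0.0334·5.84, giving x* = 851·(1 - 0.72) = 238.
From dy/dt = 0: 0.0163·238 - 0.25 = 0.0363z*, so z* = 3.64/0.0363 = 100.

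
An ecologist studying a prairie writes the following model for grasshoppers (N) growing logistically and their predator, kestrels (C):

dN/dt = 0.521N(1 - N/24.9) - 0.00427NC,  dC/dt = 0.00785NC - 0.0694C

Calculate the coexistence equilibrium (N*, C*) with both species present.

N* ≈ 8.84, C* ≈ 78.7

From dC/dt = 0 with C > 0: 0.00785N* = 0.0694, so N* = 8.84.
Substitute into dN/dt = 0: 0.521(1 - 8.84/24.9) = 0.00427C*.
The bracket is 0.645, giving C* = 0.336/0.00427 = 78.7.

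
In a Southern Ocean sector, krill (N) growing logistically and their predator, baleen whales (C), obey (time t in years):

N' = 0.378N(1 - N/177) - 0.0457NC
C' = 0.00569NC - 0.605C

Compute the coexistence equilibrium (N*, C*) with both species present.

From dC/dt = 0 with C > 0: 0.00569N* = 0.605, so N* = 106.
Substitute into dN/dt = 0: 0.378(1 - 106/177) = 0.0457C*.
The bracket is 0.399, giving C* = 0.151/0.0457 = 3.3.

N* ≈ 106, C* ≈ 3.3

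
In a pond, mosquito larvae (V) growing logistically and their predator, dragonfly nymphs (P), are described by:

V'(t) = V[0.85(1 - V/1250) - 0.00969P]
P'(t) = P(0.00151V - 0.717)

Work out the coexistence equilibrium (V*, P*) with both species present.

V* ≈ 475, P* ≈ 54.4

From dP/dt = 0 with P > 0: 0.00151V* = 0.717, so V* = 475.
Substitute into dV/dt = 0: 0.85(1 - 475/1250) = 0.00969P*.
The bracket is 0.62, giving P* = 0.527/0.00969 = 54.4.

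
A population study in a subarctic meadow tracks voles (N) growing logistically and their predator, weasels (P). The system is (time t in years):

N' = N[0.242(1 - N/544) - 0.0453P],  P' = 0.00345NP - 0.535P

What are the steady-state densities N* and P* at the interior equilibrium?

N* ≈ 155, P* ≈ 3.82

From dP/dt = 0 with P > 0: 0.00345N* = 0.535, so N* = 155.
Substitute into dN/dt = 0: 0.242(1 - 155/544) = 0.0453P*.
The bracket is 0.715, giving P* = 0.173/0.0453 = 3.82.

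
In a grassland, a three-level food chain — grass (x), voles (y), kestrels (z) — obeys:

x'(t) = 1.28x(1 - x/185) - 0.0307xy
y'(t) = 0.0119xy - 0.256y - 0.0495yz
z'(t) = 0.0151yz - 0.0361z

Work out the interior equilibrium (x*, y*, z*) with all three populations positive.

x* ≈ 174, y* ≈ 2.39, z* ≈ 36.8

From dz/dt = 0: 0.0151y* = 0.0361, so y* = 2.39.
From dx/dt = 0: 1.28(1 - x*/185) = 0.0307·2.39, giving x* = 185·(1 - 0.0573) = 174.
From dy/dt = 0: 0.0119·174 - 0.256 = 0.0495z*, so z* = 1.82/0.0495 = 36.8.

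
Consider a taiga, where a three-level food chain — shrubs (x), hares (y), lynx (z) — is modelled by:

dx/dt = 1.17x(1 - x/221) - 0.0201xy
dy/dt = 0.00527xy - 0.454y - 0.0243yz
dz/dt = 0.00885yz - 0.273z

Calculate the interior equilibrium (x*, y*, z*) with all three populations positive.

From dz/dt = 0: 0.00885y* = 0.273, so y* = 30.8.
From dx/dt = 0: 1.17(1 - x*/221) = 0.0201·30.8, giving x* = 221·(1 - 0.53) = 104.
From dy/dt = 0: 0.00527·104 - 0.454 = 0.0243z*, so z* = 0.0935/0.0243 = 3.85.

x* ≈ 104, y* ≈ 30.8, z* ≈ 3.85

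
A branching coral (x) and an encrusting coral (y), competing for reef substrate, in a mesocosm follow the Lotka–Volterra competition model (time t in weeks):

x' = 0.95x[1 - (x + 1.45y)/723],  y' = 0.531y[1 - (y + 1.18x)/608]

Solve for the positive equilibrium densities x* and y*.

x* ≈ 223, y* ≈ 345

Setting both brackets to zero gives the nullclines x + 1.45y = 723 and 1.18x + y = 608.
Substituting y = 608 - 1.18x into the first: x(1 - 1.45·1.18) = 723 - 1.45·608.
So x* = -159/-0.711 = 223, and then y* = 608 - 1.18·223 = 345.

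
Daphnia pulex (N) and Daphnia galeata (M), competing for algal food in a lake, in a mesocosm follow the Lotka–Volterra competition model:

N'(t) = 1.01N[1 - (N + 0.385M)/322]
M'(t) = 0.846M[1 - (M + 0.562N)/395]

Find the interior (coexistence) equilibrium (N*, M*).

Setting both brackets to zero gives the nullclines N + 0.385M = 322 and 0.562N + M = 395.
Substituting M = 395 - 0.562N into the first: N(1 - 0.385·0.562) = 322 - 0.385·395.
So N* = 170/0.784 = 217, and then M* = 395 - 0.562·217 = 273.

N* ≈ 217, M* ≈ 273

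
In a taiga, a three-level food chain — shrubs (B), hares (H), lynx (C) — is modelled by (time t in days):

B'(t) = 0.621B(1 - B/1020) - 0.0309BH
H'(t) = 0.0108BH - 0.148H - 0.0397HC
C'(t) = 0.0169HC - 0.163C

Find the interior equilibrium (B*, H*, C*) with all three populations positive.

From dC/dt = 0: 0.0169H* = 0.163, so H* = 9.64.
From dB/dt = 0: 0.621(1 - B*/1020) = 0.0309·9.64, giving B* = 1020·(1 - 0.48) = 530.
From dH/dt = 0: 0.0108·530 - 0.148 = 0.0397C*, so C* = 5.58/0.0397 = 141.

B* ≈ 530, H* ≈ 9.64, C* ≈ 141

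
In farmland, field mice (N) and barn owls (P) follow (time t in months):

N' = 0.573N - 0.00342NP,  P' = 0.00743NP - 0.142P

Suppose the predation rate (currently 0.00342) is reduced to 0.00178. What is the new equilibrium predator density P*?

P* ≈ 322

At the interior fixed point, setting dN/dt = 0 with N > 0 fixes P* = (prey growth rate)/(NP coefficient) — independent of the other coefficients.
With the change, P* = 0.573/0.00178 = 322; it rises from 168.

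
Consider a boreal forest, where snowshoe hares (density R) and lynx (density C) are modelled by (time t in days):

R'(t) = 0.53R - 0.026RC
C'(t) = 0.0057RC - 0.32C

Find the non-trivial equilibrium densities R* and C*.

Set dC/dt = 0 with C > 0: 0.0057R - 0.32 = 0, so R* = 0.32/0.0057 = 56.1.
Set dR/dt = 0 with R > 0: 0.53 - 0.026C = 0, so C* = 0.53/0.026 = 20.4.

R* ≈ 56.1, C* ≈ 20.4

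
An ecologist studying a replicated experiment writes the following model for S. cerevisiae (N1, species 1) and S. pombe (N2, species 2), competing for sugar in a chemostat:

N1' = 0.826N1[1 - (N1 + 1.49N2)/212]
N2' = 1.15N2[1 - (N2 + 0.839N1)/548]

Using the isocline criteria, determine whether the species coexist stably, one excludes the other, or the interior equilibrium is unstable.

Compare the nullcline intercepts: K1/α12 = 212/1.49 = 142 < K2 = 548; K2/α21 = 548/0.839 = 653 > K1 = 212.
Since the inequalities point opposite ways, species 2 can invade but species 1 cannot.

species 2 excludes species 1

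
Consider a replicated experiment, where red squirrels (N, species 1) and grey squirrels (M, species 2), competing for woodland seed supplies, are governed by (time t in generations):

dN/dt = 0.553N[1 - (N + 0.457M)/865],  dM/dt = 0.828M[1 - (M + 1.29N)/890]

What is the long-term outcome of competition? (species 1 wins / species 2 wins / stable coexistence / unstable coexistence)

species 1 excludes species 2

Compare the nullcline intercepts: K1/α12 = 865/0.457 = 1890 > K2 = 890; K2/α21 = 890/1.29 = 690 < K1 = 865.
Since the inequalities point opposite ways, species 1 can invade but species 2 cannot.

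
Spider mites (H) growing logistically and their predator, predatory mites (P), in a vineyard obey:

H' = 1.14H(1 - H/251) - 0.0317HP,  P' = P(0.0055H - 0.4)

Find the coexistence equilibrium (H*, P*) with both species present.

H* ≈ 72.7, P* ≈ 25.5

From dP/dt = 0 with P > 0: 0.0055H* = 0.4, so H* = 72.7.
Substitute into dH/dt = 0: 1.14(1 - 72.7/251) = 0.0317P*.
The bracket is 0.71, giving P* = 0.81/0.0317 = 25.5.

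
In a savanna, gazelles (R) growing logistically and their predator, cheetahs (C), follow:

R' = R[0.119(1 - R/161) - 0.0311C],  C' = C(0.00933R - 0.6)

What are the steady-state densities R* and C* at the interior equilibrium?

R* ≈ 64.3, C* ≈ 2.3

From dC/dt = 0 with C > 0: 0.00933R* = 0.6, so R* = 64.3.
Substitute into dR/dt = 0: 0.119(1 - 64.3/161) = 0.0311C*.
The bracket is 0.601, giving C* = 0.0715/0.0311 = 2.3.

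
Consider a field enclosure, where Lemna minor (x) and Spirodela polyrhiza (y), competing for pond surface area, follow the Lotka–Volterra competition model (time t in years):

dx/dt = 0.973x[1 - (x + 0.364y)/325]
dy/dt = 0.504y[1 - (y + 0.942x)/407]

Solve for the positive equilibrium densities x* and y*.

Setting both brackets to zero gives the nullclines x + 0.364y = 325 and 0.942x + y = 407.
Substituting y = 407 - 0.942x into the first: x(1 - 0.364·0.942) = 325 - 0.364·407.
So x* = 177/0.657 = 269, and then y* = 407 - 0.942·269 = 153.

x* ≈ 269, y* ≈ 153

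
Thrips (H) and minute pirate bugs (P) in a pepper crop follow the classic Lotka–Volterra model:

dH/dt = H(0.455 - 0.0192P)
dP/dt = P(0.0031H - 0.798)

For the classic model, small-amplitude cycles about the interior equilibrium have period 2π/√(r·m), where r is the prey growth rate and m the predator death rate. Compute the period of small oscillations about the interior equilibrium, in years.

Here r = 0.455 and m = 0.798, so r·m = 0.363.
ω = √0.363 = 0.603 per year, hence T = 2π/ω ≈ 10.4 years.

T ≈ 10.4 years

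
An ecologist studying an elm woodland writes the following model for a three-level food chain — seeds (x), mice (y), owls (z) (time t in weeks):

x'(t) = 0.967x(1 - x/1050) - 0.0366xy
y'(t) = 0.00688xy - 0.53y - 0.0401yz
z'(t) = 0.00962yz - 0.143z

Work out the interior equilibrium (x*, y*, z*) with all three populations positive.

From dz/dt = 0: 0.00962y* = 0.143, so y* = 14.9.
From dx/dt = 0: 0.967(1 - x*/1050) = 0.0366·14.9, giving x* = 1050·(1 - 0.563) = 459.
From dy/dt = 0: 0.00688·459 - 0.53 = 0.0401z*, so z* = 2.63/0.0401 = 65.6.

x* ≈ 459, y* ≈ 14.9, z* ≈ 65.6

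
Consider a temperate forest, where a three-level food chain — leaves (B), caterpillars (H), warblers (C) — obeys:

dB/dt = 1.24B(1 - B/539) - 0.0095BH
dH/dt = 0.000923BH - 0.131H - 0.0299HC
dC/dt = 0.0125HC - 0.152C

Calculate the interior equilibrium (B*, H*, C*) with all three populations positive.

B* ≈ 489, H* ≈ 12.2, C* ≈ 10.7

From dC/dt = 0: 0.0125H* = 0.152, so H* = 12.2.
From dB/dt = 0: 1.24(1 - B*/539) = 0.0095·12.2, giving B* = 539·(1 - 0.0932) = 489.
From dH/dt = 0: 0.000923·489 - 0.131 = 0.0299C*, so C* = 0.32/0.0299 = 10.7.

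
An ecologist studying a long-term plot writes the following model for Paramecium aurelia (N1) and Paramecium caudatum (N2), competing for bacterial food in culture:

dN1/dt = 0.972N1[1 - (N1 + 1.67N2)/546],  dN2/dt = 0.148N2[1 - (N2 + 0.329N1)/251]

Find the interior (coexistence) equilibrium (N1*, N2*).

N1* ≈ 281, N2* ≈ 158

Setting both brackets to zero gives the nullclines N1 + 1.67N2 = 546 and 0.329N1 + N2 = 251.
Substituting N2 = 251 - 0.329N1 into the first: N1(1 - 1.67·0.329) = 546 - 1.67·251.
So N1* = 127/0.451 = 281, and then N2* = 251 - 0.329·281 = 158.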